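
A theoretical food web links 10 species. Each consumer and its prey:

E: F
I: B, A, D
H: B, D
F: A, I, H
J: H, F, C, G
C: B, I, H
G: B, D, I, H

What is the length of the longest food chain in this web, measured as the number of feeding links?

3 links

One longest chain: B → I → F → J.
It has 4 species and 3 links.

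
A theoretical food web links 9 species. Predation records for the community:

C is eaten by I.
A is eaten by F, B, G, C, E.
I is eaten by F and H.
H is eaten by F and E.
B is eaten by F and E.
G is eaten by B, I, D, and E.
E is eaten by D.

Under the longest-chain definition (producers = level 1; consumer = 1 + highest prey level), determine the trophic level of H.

Trophic level 4

A is a producer → level 1.
C eats A → level 2.
I eats C (level 2); other prey at levels: G 2 → level 3.
H eats I → level 4.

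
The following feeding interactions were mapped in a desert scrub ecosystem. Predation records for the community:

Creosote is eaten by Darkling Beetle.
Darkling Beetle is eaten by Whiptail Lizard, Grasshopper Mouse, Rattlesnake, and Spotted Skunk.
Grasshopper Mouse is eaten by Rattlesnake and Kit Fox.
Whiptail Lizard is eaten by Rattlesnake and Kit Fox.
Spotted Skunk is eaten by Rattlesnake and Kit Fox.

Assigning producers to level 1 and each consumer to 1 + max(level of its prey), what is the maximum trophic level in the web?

Producers (level 1): Creosote.
Creosote → Darkling Beetle → Whiptail Lizard → Kit Fox gives Kit Fox level 4.
No species has a prey at level 4, so no species reaches level 5.

4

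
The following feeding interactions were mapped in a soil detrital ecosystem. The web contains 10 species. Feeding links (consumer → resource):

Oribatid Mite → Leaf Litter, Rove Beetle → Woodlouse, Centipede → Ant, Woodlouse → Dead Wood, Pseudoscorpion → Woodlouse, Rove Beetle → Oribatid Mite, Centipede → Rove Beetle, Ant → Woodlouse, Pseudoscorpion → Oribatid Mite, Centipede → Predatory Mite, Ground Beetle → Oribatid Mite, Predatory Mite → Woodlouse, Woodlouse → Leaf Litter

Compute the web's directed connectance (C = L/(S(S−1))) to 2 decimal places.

C = 0.14

The web has S = 10 species and L = 13 feeding links.
C = L / (S(S−1)) = 13 / 90 = 0.1444 ≈ 0.14.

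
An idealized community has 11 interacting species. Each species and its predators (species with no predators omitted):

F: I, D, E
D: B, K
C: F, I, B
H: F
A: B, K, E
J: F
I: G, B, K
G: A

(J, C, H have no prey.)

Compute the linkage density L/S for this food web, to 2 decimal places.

There are L = 17 links among S = 11 species.
L/S = 17/11 = 1.5455 ≈ 1.55.

L/S = 1.55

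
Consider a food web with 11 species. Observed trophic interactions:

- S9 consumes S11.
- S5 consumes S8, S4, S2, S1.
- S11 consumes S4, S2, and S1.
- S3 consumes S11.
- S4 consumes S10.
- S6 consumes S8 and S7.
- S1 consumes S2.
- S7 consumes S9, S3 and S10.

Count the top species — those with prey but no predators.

2

Top species (has prey, but nothing eats it): S5, S6.
Count: 2.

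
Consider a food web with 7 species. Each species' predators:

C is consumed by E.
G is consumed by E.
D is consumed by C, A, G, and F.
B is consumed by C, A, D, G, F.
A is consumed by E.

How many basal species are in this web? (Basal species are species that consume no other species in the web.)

1

Basal species (no prey listed): B.
Count: 1.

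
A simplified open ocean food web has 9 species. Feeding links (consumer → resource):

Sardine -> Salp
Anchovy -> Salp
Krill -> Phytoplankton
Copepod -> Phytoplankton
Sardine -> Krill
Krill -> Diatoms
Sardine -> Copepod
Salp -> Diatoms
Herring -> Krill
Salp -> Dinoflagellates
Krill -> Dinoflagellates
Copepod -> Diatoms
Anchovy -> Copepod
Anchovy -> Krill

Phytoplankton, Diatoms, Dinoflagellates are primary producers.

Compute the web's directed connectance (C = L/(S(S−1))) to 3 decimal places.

The web has S = 9 species and L = 14 feeding links.
C = L / (S(S−1)) = 14 / 72 = 0.1944 ≈ 0.194.

C = 0.194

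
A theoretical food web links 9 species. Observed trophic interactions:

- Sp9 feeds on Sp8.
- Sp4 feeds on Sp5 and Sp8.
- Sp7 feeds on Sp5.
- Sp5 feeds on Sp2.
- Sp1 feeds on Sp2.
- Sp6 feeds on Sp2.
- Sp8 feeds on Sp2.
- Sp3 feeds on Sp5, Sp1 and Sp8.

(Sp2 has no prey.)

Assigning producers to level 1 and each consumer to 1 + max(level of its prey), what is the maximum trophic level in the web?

Producers (level 1): Sp2.
Sp2 → Sp8 → Sp4 gives Sp4 level 3.
No species has a prey at level 3, so no species reaches level 4.

3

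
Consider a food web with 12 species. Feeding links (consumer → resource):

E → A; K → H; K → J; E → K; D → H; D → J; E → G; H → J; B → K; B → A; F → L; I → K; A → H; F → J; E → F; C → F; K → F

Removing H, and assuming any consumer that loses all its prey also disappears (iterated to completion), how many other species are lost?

1

Remove H.
Round 1: A (all prey gone) → extinct.
No further losses. Total secondary extinctions: 1.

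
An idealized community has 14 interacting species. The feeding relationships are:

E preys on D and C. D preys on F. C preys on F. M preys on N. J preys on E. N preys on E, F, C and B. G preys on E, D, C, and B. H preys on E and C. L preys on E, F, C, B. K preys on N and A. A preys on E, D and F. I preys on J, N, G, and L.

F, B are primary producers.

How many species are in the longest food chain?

One longest chain: F → D → E → N → M.
It has 5 species and 4 links.

5 species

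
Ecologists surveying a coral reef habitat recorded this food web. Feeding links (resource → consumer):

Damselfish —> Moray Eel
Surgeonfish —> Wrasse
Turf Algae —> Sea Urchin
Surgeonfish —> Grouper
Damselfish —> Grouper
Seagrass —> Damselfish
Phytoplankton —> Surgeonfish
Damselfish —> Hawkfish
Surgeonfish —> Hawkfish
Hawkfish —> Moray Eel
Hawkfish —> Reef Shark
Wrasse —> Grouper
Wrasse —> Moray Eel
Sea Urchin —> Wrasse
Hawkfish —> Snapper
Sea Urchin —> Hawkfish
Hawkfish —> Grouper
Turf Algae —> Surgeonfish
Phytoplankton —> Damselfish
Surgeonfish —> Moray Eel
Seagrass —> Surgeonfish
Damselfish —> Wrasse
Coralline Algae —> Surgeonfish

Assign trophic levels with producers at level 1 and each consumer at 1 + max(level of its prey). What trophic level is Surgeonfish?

Phytoplankton is a producer → level 1.
Surgeonfish eats Phytoplankton (level 1); other prey at levels: Seagrass 1, Turf Algae 1, Coralline Algae 1 → level 2.

Trophic level 2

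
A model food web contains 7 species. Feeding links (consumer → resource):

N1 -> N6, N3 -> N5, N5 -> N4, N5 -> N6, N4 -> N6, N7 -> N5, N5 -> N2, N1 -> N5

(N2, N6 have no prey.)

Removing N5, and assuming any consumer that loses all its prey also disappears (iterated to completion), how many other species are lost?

Remove N5.
Round 1: N3 (all prey gone), N7 (all prey gone) → extinct.
No further losses. Total secondary extinctions: 2.

2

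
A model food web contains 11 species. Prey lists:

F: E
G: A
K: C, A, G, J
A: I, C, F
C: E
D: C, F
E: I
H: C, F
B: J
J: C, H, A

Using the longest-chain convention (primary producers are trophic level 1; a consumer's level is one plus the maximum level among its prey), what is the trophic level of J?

I is a producer → level 1.
E eats I → level 2.
C eats E → level 3.
H eats C (level 3); other prey at levels: F 3 → level 4.
J eats H (level 4); other prey at levels: C 3, A 4 → level 5.

Trophic level 5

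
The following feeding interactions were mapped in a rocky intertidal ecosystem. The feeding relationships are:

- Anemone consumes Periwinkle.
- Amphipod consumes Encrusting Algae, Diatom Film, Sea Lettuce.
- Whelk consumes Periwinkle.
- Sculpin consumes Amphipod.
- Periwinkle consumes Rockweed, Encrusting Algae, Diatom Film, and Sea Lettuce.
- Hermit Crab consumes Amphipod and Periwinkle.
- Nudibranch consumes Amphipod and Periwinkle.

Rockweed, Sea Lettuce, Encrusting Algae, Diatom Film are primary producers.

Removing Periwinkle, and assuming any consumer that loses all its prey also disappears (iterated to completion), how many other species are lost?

2

Remove Periwinkle.
Round 1: Whelk (all prey gone), Anemone (all prey gone) → extinct.
No further losses. Total secondary extinctions: 2.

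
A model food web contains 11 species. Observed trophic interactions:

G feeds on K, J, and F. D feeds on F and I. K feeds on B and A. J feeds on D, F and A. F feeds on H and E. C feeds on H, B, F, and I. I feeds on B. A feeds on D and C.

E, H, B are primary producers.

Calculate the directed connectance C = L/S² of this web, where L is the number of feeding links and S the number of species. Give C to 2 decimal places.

C = 0.16

The web has S = 11 species and L = 19 feeding links.
C = L / S² = 19 / 121 = 0.1570 ≈ 0.16.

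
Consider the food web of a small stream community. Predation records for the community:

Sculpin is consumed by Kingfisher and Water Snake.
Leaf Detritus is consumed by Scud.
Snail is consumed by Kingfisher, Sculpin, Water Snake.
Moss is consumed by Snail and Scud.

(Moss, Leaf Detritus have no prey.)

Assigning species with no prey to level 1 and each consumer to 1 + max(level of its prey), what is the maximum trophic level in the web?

Basal resources (level 1): Moss, Leaf Detritus.
Moss → Snail → Sculpin → Water Snake gives Water Snake level 4.
No species has a prey at level 4, so no species reaches level 5.

4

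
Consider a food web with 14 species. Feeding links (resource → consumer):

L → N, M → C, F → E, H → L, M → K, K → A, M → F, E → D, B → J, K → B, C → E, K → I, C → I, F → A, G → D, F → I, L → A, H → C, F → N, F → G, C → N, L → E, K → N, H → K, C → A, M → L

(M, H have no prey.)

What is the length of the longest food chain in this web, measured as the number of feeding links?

3 links

One longest chain: M → C → E → D.
It has 4 species and 3 links.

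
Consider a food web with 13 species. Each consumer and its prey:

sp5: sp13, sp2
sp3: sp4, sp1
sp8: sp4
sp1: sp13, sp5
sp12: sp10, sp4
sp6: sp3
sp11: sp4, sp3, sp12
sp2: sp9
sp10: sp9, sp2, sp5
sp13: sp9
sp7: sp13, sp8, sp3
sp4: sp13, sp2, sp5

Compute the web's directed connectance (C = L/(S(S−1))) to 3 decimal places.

The web has S = 13 species and L = 24 feeding links.
C = L / (S(S−1)) = 24 / 156 = 0.1538 ≈ 0.154.

C = 0.154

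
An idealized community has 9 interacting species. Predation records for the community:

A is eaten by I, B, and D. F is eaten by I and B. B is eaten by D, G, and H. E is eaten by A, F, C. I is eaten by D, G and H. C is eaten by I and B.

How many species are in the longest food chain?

4 species

One longest chain: E → A → B → G.
It has 4 species and 3 links.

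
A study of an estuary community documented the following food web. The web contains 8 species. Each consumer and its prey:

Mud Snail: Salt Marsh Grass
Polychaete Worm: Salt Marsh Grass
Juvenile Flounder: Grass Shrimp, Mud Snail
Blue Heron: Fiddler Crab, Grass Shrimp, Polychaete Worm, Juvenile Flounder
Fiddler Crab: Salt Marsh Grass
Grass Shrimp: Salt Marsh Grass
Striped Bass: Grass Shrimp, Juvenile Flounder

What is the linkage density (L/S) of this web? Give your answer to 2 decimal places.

There are L = 12 links among S = 8 species.
L/S = 12/8 = 1.5000 ≈ 1.50.

L/S = 1.50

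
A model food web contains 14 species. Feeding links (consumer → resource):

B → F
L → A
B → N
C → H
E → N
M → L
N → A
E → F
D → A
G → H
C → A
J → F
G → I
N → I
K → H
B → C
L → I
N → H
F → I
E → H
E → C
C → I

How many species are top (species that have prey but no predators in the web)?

Top species (has prey, but nothing eats it): G, D, K, E, B, J, M.
Count: 7.

7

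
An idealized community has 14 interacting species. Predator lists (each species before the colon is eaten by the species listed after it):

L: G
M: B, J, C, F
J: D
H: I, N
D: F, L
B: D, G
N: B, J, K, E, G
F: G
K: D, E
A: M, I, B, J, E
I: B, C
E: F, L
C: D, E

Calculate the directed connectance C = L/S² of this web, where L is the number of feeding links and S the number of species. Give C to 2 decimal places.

The web has S = 14 species and L = 31 feeding links.
C = L / S² = 31 / 196 = 0.1582 ≈ 0.16.

C = 0.16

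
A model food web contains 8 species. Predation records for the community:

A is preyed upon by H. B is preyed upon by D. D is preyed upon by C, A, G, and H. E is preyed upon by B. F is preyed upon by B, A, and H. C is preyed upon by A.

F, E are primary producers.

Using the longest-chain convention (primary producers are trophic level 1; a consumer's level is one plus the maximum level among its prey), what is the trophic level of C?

F is a producer → level 1.
B eats F (level 1); other prey at levels: E 1 → level 2.
D eats B → level 3.
C eats D → level 4.

Trophic level 4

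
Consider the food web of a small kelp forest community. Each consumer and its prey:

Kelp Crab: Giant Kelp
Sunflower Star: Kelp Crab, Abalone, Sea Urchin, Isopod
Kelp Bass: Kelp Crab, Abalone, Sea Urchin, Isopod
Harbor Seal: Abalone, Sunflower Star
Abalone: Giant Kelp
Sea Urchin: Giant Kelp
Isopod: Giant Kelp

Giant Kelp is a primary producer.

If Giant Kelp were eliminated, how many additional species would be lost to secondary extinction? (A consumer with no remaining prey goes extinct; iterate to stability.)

7

Remove Giant Kelp.
Round 1: Kelp Crab (all prey gone), Abalone (all prey gone), Sea Urchin (all prey gone), Isopod (all prey gone) → extinct.
Round 2: Kelp Bass (all prey gone), Sunflower Star (all prey gone) → extinct.
Round 3: Harbor Seal (all prey gone) → extinct.
No further losses. Total secondary extinctions: 7.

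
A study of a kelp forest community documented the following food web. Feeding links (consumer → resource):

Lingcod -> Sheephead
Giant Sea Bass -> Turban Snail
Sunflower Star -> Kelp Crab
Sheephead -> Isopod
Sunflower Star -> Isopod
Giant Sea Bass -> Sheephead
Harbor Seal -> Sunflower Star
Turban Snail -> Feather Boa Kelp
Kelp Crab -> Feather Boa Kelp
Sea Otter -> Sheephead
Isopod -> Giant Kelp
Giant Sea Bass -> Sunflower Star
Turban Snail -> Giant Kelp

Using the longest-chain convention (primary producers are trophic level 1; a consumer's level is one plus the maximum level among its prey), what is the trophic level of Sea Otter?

Giant Kelp is a producer → level 1.
Isopod eats Giant Kelp → level 2.
Sheephead eats Isopod → level 3.
Sea Otter eats Sheephead → level 4.

Trophic level 4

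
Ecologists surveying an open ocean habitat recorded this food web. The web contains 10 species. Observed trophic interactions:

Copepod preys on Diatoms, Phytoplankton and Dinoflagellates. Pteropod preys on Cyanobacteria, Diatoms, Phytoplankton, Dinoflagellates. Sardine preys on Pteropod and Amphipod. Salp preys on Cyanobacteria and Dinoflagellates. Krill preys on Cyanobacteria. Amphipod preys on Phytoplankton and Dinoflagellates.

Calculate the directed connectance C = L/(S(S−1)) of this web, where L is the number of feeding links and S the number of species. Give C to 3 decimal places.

C = 0.156

The web has S = 10 species and L = 14 feeding links.
C = L / (S(S−1)) = 14 / 90 = 0.1556 ≈ 0.156.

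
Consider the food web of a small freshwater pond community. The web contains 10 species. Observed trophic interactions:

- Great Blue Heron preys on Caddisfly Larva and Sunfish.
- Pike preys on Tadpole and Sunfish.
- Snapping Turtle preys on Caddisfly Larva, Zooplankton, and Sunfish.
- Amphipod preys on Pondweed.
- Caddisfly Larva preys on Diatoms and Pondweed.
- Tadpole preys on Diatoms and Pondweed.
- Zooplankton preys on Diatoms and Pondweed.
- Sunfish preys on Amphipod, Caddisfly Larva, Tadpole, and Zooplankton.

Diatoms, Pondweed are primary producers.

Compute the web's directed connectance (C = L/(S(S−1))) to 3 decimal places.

C = 0.200

The web has S = 10 species and L = 18 feeding links.
C = L / (S(S−1)) = 18 / 90 = 0.2000 ≈ 0.200.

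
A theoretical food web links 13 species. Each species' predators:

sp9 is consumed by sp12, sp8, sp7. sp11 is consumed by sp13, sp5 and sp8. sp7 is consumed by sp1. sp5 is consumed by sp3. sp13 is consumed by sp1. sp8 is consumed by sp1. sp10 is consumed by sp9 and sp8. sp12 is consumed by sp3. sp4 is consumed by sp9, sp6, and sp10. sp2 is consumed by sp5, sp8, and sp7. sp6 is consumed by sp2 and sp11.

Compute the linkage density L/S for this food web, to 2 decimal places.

There are L = 21 links among S = 13 species.
L/S = 21/13 = 1.6154 ≈ 1.62.

L/S = 1.62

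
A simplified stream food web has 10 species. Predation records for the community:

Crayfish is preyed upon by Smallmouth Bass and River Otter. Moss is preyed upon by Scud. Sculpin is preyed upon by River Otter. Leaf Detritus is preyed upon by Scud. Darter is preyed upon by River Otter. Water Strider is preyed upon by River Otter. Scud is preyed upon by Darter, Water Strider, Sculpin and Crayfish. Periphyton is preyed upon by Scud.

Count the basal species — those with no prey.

Basal species (no prey listed): Periphyton, Leaf Detritus, Moss.
Count: 3.

3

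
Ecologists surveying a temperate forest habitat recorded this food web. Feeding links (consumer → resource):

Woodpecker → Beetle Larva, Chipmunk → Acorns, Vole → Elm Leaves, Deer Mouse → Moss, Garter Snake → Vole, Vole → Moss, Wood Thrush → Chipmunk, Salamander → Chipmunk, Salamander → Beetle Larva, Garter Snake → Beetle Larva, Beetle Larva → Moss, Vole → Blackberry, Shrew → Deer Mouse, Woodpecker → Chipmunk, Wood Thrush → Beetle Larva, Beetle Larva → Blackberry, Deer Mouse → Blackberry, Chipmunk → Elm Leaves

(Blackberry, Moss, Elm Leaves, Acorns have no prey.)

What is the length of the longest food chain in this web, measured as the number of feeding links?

2 links

One longest chain: Blackberry → Beetle Larva → Wood Thrush.
It has 3 species and 2 links.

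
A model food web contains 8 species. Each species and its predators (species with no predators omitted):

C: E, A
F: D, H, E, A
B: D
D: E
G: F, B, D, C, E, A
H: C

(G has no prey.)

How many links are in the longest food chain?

4 links

One longest chain: G → F → H → C → E.
It has 5 species and 4 links.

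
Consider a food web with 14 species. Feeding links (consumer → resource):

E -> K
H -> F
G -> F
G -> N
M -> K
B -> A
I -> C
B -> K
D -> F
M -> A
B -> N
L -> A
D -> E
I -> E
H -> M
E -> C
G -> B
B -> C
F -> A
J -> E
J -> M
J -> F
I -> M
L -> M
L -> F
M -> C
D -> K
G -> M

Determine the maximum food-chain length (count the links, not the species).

One longest chain: K → M → H.
It has 3 species and 2 links.

2 links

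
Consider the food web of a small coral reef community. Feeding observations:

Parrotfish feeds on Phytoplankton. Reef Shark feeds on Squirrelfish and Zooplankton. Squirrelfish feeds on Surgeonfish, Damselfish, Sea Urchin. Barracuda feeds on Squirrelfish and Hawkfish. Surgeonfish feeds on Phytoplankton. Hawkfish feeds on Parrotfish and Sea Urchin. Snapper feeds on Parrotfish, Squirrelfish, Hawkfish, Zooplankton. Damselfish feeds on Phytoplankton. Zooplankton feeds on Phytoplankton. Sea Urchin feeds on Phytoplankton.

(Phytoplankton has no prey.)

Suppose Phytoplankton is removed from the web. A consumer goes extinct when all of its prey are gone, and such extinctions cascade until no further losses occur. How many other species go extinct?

Remove Phytoplankton.
Round 1: Sea Urchin (all prey gone), Surgeonfish (all prey gone), Parrotfish (all prey gone), Zooplankton (all prey gone), Damselfish (all prey gone) → extinct.
Round 2: Hawkfish (all prey gone), Squirrelfish (all prey gone) → extinct.
Round 3: Snapper (all prey gone), Barracuda (all prey gone), Reef Shark (all prey gone) → extinct.
No further losses. Total secondary extinctions: 10.

10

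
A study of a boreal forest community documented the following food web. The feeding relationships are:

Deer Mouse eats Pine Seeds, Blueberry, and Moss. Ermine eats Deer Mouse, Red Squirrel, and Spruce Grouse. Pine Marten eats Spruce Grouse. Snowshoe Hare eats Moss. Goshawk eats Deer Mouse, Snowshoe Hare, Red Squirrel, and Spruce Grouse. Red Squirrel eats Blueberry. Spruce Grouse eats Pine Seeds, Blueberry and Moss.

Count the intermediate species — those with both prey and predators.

Intermediate species (has both prey and predators): Spruce Grouse, Deer Mouse, Red Squirrel, Snowshoe Hare.
Count: 4.

4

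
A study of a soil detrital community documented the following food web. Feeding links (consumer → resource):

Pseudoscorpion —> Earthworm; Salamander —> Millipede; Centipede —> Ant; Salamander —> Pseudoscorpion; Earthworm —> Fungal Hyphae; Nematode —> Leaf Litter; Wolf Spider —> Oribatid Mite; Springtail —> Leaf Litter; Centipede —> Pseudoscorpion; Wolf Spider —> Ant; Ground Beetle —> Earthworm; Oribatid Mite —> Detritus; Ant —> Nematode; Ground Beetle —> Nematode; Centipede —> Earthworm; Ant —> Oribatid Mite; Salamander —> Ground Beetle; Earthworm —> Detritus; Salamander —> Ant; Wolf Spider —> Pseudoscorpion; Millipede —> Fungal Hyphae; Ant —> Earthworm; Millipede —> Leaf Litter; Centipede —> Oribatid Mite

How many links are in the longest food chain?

3 links

One longest chain: Detritus → Earthworm → Pseudoscorpion → Wolf Spider.
It has 4 species and 3 links.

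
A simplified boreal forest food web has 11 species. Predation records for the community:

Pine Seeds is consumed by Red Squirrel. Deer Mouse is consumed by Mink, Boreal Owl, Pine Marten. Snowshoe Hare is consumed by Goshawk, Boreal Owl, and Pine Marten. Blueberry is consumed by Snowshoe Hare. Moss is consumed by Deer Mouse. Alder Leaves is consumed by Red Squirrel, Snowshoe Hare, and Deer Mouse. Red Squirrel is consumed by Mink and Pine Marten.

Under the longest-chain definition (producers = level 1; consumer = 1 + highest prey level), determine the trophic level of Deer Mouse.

Alder Leaves is a producer → level 1.
Deer Mouse eats Alder Leaves (level 1); other prey at levels: Moss 1 → level 2.

Trophic level 2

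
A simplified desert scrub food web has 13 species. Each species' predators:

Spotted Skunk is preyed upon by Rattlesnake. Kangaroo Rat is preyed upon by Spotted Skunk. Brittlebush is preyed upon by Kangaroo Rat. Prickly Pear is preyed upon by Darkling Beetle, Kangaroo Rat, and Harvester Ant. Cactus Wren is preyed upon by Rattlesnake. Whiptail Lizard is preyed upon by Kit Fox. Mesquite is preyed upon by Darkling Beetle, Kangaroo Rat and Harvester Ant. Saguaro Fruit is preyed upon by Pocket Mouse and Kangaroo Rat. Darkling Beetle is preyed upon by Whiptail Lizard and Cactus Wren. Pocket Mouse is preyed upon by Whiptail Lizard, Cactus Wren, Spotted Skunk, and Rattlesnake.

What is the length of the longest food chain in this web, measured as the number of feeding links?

One longest chain: Prickly Pear → Darkling Beetle → Whiptail Lizard → Kit Fox.
It has 4 species and 3 links.

3 links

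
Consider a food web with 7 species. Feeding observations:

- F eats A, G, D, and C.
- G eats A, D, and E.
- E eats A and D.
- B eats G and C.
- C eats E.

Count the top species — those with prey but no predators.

2

Top species (has prey, but nothing eats it): B, F.
Count: 2.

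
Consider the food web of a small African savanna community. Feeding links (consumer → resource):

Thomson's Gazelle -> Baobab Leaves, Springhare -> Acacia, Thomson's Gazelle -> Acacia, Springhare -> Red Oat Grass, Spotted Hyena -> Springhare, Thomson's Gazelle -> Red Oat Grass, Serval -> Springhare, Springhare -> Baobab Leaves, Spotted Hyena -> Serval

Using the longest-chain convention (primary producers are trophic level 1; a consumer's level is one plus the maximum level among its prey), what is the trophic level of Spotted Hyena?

Acacia is a producer → level 1.
Springhare eats Acacia (level 1); other prey at levels: Red Oat Grass 1, Baobab Leaves 1 → level 2.
Serval eats Springhare → level 3.
Spotted Hyena eats Serval (level 3); other prey at levels: Springhare 2 → level 4.

Trophic level 4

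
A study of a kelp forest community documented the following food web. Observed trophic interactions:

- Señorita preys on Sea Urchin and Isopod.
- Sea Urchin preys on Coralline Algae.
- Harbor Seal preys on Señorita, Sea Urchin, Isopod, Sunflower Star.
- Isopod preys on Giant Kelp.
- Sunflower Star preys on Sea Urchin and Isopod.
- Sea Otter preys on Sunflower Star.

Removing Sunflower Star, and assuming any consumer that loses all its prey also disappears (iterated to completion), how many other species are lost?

Remove Sunflower Star.
Round 1: Sea Otter (all prey gone) → extinct.
No further losses. Total secondary extinctions: 1.

1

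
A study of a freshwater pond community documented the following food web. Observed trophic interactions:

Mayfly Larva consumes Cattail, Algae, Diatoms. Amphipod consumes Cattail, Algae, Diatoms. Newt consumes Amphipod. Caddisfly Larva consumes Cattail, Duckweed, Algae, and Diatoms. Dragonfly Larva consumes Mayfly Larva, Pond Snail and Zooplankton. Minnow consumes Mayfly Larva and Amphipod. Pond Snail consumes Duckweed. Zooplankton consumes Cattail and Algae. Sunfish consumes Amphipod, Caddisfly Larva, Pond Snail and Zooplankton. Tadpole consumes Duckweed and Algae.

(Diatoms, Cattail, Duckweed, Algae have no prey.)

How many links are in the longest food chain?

One longest chain: Diatoms → Mayfly Larva → Minnow.
It has 3 species and 2 links.

2 links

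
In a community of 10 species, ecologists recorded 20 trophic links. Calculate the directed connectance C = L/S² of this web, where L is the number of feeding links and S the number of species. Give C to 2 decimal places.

C = 0.20

The web has S = 10 species and L = 20 feeding links.
C = L / S² = 20 / 100 = 0.2000 ≈ 0.20.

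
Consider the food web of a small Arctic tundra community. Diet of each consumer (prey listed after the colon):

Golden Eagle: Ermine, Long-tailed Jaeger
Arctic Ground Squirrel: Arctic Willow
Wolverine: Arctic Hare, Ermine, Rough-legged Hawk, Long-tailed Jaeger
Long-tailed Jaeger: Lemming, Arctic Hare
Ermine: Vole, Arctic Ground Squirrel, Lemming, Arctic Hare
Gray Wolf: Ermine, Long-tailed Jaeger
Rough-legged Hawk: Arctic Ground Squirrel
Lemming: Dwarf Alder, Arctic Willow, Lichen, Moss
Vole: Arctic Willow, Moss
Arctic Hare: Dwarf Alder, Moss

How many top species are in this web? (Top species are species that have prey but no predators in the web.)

Top species (has prey, but nothing eats it): Golden Eagle, Gray Wolf, Wolverine.
Count: 3.

3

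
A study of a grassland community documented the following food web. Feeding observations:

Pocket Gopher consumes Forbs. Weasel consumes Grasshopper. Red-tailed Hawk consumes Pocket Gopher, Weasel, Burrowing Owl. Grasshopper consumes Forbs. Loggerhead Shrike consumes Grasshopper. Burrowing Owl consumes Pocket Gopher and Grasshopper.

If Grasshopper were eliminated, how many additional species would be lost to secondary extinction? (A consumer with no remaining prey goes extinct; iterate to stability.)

2

Remove Grasshopper.
Round 1: Weasel (all prey gone), Loggerhead Shrike (all prey gone) → extinct.
No further losses. Total secondary extinctions: 2.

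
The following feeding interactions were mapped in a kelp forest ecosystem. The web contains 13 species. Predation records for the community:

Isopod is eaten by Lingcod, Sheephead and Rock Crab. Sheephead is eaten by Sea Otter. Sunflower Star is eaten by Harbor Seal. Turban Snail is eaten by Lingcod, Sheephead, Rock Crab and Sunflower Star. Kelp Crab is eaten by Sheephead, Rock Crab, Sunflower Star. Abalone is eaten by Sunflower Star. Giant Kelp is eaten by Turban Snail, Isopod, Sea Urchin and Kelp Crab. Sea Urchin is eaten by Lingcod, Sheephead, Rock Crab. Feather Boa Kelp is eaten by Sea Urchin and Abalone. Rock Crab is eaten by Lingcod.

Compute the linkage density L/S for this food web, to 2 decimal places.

L/S = 1.77

There are L = 23 links among S = 13 species.
L/S = 23/13 = 1.7692 ≈ 1.77.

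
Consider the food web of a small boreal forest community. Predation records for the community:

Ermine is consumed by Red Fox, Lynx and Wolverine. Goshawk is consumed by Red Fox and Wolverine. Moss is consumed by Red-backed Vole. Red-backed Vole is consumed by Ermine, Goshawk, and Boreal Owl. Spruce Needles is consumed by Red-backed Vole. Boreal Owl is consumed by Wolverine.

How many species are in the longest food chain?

4 species

One longest chain: Moss → Red-backed Vole → Boreal Owl → Wolverine.
It has 4 species and 3 links.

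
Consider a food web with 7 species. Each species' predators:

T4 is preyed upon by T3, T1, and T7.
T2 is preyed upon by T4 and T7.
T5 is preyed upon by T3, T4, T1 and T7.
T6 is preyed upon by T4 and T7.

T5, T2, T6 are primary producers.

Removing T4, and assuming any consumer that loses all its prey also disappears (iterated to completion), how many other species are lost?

Remove T4.
Every predator of it retains at least one other prey: T7 still has T5, T2, T6; T3 still has T5; T1 still has T5.
No consumer loses all prey, so no secondary extinctions occur.

0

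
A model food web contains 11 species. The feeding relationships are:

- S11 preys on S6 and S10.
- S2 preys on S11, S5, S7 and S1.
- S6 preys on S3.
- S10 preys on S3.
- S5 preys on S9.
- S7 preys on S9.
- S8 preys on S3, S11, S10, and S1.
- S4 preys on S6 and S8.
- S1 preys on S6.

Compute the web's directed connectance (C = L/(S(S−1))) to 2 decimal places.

C = 0.15

The web has S = 11 species and L = 17 feeding links.
C = L / (S(S−1)) = 17 / 110 = 0.1545 ≈ 0.15.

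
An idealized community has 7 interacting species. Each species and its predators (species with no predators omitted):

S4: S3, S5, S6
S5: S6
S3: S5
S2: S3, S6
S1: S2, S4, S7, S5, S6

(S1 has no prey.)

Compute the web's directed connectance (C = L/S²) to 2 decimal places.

The web has S = 7 species and L = 12 feeding links.
C = L / S² = 12 / 49 = 0.2449 ≈ 0.24.

C = 0.24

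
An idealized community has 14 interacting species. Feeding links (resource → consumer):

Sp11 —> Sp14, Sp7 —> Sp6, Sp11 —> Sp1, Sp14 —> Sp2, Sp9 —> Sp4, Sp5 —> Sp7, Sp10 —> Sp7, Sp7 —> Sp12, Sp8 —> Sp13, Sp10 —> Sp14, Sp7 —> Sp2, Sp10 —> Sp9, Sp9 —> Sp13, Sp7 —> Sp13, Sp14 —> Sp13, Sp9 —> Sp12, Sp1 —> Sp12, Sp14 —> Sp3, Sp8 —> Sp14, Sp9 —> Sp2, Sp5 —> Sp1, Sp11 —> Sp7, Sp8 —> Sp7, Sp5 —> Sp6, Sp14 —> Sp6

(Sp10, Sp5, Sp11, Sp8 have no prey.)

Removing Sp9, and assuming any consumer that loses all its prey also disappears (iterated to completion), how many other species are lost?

Remove Sp9.
Round 1: Sp4 (all prey gone) → extinct.
No further losses. Total secondary extinctions: 1.

1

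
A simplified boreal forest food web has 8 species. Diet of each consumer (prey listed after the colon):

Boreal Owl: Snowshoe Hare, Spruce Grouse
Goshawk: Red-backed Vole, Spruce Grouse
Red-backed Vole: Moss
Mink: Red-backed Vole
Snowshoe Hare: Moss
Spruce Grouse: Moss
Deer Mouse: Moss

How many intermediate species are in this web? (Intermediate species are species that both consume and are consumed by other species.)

Intermediate species (has both prey and predators): Snowshoe Hare, Red-backed Vole, Spruce Grouse.
Count: 3.

3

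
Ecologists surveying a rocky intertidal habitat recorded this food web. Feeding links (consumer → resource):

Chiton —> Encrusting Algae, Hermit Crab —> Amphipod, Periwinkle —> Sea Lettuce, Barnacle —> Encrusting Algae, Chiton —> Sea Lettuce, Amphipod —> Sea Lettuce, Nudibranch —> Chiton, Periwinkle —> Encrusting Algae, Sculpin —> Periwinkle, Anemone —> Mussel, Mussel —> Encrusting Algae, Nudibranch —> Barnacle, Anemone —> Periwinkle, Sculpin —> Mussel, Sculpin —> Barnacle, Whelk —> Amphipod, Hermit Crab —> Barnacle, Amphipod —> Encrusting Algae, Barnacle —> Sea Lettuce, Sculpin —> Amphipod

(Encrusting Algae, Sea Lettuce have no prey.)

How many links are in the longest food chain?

2 links

One longest chain: Encrusting Algae → Barnacle → Sculpin.
It has 3 species and 2 links.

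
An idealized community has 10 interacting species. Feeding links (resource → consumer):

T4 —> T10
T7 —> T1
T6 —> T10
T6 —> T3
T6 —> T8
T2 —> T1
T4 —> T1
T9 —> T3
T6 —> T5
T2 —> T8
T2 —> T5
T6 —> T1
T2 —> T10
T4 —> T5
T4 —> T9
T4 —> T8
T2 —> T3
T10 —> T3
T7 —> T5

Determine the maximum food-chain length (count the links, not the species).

One longest chain: T6 → T10 → T3.
It has 3 species and 2 links.

2 links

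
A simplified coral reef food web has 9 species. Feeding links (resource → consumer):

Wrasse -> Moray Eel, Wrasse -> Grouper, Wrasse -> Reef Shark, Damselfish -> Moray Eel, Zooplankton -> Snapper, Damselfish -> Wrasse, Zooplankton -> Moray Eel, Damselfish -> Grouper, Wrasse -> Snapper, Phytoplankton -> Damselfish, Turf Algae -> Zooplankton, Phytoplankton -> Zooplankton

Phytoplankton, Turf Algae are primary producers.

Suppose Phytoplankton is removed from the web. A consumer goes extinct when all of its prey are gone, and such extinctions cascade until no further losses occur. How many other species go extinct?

4

Remove Phytoplankton.
Round 1: Damselfish (all prey gone) → extinct.
Round 2: Wrasse (all prey gone) → extinct.
Round 3: Grouper (all prey gone), Reef Shark (all prey gone) → extinct.
No further losses. Total secondary extinctions: 4.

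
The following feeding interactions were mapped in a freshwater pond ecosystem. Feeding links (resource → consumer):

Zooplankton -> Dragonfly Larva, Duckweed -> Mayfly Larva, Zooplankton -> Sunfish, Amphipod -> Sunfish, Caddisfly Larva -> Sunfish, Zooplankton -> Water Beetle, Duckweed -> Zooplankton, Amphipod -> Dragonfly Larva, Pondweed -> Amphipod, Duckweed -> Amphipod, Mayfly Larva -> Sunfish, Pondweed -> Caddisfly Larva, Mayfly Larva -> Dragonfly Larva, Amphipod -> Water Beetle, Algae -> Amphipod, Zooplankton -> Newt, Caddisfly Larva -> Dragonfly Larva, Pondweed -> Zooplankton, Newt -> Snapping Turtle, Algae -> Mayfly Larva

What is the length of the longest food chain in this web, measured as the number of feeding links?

3 links

One longest chain: Duckweed → Zooplankton → Newt → Snapping Turtle.
It has 4 species and 3 links.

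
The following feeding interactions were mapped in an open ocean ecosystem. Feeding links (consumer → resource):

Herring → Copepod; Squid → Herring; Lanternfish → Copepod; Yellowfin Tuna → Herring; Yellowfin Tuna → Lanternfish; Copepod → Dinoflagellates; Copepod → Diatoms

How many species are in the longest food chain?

4 species

One longest chain: Dinoflagellates → Copepod → Lanternfish → Yellowfin Tuna.
It has 4 species and 3 links.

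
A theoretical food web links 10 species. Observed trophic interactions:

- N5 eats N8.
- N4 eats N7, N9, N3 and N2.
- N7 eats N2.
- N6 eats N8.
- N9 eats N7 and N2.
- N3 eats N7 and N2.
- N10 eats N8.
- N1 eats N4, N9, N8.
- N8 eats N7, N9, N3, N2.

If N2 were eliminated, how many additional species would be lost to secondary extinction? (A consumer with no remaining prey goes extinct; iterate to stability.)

9

Remove N2.
Round 1: N7 (all prey gone) → extinct.
Round 2: N3 (all prey gone), N9 (all prey gone) → extinct.
Round 3: N8 (all prey gone), N4 (all prey gone) → extinct.
Round 4: N6 (all prey gone), N5 (all prey gone), N10 (all prey gone), N1 (all prey gone) → extinct.
No further losses. Total secondary extinctions: 9.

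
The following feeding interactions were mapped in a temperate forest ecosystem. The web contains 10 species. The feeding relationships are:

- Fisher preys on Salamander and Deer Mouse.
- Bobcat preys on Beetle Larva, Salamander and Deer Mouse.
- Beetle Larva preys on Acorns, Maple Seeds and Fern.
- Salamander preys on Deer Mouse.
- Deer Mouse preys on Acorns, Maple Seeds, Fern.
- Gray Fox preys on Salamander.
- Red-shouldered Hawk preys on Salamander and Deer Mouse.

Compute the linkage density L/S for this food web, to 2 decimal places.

There are L = 15 links among S = 10 species.
L/S = 15/10 = 1.5000 ≈ 1.50.

L/S = 1.50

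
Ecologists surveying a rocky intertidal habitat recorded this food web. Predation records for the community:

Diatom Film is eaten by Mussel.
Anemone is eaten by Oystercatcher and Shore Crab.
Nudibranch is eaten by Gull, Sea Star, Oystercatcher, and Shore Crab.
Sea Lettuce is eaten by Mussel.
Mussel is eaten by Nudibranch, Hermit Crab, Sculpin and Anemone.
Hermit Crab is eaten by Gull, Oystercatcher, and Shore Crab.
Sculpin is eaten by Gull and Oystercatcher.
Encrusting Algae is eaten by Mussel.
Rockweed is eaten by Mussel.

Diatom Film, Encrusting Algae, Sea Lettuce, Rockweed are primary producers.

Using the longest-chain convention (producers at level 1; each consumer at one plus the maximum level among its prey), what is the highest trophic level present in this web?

4

Producers (level 1): Diatom Film, Encrusting Algae, Sea Lettuce, Rockweed.
Diatom Film → Mussel → Nudibranch → Gull gives Gull level 4.
No species has a prey at level 4, so no species reaches level 5.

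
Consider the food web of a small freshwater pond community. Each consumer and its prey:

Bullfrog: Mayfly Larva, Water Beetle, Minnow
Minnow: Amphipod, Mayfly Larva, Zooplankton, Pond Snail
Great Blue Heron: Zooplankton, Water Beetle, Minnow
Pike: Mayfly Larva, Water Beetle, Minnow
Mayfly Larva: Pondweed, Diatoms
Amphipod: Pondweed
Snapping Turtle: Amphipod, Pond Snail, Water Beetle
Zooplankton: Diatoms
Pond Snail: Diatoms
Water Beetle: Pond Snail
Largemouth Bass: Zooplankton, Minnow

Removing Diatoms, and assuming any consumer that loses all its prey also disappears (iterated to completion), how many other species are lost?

3

Remove Diatoms.
Round 1: Zooplankton (all prey gone), Pond Snail (all prey gone) → extinct.
Round 2: Water Beetle (all prey gone) → extinct.
No further losses. Total secondary extinctions: 3.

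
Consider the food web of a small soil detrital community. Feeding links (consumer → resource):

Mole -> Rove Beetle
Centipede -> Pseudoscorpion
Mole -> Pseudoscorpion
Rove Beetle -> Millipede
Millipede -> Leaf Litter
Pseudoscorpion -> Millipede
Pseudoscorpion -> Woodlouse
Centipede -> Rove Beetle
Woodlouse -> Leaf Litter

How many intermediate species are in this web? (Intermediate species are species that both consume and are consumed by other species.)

Intermediate species (has both prey and predators): Millipede, Woodlouse, Rove Beetle, Pseudoscorpion.
Count: 4.

4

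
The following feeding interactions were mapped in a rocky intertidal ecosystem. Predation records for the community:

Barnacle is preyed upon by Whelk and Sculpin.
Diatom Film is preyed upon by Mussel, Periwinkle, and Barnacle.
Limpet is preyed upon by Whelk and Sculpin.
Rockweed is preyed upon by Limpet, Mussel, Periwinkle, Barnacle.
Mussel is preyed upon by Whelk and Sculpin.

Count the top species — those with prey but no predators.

Top species (has prey, but nothing eats it): Periwinkle, Sculpin, Whelk.
Count: 3.

3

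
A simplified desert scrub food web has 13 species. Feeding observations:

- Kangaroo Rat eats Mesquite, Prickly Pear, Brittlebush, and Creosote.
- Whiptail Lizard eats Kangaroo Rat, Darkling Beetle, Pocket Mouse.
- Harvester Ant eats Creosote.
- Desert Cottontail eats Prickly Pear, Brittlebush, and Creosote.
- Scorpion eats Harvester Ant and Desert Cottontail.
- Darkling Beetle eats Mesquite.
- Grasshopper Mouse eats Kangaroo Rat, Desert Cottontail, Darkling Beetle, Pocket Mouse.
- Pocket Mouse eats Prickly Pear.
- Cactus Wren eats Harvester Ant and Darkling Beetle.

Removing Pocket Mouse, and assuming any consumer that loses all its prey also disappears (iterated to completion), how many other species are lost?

Remove Pocket Mouse.
Every predator of it retains at least one other prey: Grasshopper Mouse still has Desert Cottontail, Kangaroo Rat, Darkling Beetle; Whiptail Lizard still has Kangaroo Rat, Darkling Beetle.
No consumer loses all prey, so no secondary extinctions occur.

0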